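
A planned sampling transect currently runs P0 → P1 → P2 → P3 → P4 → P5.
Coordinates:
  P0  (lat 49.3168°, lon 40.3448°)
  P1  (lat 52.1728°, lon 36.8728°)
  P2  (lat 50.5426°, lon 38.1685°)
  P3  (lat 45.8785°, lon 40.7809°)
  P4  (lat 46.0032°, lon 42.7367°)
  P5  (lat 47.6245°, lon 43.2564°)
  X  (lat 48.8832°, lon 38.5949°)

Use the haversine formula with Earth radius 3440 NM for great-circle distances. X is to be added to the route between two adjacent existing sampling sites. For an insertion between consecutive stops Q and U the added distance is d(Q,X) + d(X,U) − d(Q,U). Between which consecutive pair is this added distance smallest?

Added distance for inserting X between each consecutive pair:
P0–P1: 65.4 NM
P1–P2: 199.9 NM
P2–P3: 3.2 NM
P3–P4: 360.2 NM
P4–P5: 342.5 NM
Smallest added distance is 3.2 NM, inserting between P2 and P3.

between P2 and P3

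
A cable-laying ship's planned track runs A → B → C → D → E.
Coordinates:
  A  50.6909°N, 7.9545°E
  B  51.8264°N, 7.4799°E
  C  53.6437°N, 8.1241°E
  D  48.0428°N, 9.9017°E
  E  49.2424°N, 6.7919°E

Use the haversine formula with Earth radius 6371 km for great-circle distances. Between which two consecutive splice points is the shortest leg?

A–B

Leg distances:
A→B: 130.5 km
B→C: 206.7 km
C→D: 635.1 km
D→E: 264.5 km
The shortest leg is A–B at 130.5 km.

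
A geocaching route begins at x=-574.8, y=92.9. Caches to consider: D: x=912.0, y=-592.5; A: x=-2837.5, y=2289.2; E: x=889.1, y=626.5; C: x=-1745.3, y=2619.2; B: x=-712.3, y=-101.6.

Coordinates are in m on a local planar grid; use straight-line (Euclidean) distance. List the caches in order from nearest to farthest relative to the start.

B, E, D, C, A

Distances from the start:
B x=-712.3, y=-101.6: 238.2 m
E x=889.1, y=626.5: 1558.1 m
D x=912.0, y=-592.5: 1637.2 m
C x=-1745.3, y=2619.2: 2784.3 m
A x=-2837.5, y=2289.2: 3153.3 m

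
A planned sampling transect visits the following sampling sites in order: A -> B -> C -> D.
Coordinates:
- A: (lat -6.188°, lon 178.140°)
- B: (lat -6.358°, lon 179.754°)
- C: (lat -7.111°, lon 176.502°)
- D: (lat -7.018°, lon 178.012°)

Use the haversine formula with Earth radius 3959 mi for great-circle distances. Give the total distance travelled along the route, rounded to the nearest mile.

444 mi

Leg distances:
A→B: 111.5 mi  (cumulative 111.5 mi)
B→C: 229.1 mi  (cumulative 340.6 mi)
C→D: 103.7 mi  (cumulative 444.4 mi)
Total route length ≈ 444 mi.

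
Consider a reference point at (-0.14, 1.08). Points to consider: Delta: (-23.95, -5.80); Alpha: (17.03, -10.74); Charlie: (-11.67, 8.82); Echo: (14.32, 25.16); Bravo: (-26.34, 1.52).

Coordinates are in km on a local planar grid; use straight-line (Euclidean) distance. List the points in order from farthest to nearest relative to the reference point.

Distance from the reference point at (-0.14, 1.08) to each:
Echo (14.32, 25.16): 28.1 km
Bravo (-26.34, 1.52): 26.2 km
Delta (-23.95, -5.80): 24.8 km
Alpha (17.03, -10.74): 20.8 km
Charlie (-11.67, 8.82): 13.9 km

Echo, Bravo, Delta, Alpha, Charlie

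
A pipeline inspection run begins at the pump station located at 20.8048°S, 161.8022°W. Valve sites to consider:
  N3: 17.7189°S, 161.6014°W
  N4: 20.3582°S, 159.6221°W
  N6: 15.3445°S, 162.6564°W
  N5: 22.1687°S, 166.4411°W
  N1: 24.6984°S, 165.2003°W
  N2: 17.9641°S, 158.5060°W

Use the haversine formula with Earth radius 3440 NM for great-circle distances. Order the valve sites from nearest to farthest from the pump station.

Distance from the pump station at 20.8048°S, 161.8022°W to each:
N4 20.3582°S, 159.6221°W: 125.4 NM
N3 17.7189°S, 161.6014°W: 185.6 NM
N2 17.9641°S, 158.5060°W: 252.8 NM
N5 22.1687°S, 166.4411°W: 271.8 NM
N1 24.6984°S, 165.2003°W: 300.0 NM
N6 15.3445°S, 162.6564°W: 331.4 NM

N4, N3, N2, N5, N1, N6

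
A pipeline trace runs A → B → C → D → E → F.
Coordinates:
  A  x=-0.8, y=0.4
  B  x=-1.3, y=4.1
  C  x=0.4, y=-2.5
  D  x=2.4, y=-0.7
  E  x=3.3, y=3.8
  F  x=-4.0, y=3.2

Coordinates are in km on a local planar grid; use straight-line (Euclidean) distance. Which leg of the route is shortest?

C–D

Leg distances:
A→B: 3.7 km
B→C: 6.8 km
C→D: 2.7 km
D→E: 4.6 km
E→F: 7.3 km
The shortest leg is C–D at 2.7 km.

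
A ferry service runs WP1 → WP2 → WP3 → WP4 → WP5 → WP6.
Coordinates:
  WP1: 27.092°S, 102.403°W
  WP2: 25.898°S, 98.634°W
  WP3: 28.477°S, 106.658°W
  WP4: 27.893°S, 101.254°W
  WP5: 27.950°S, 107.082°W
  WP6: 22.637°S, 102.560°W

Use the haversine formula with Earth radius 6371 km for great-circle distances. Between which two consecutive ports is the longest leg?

WP2–WP3

Leg distances:
WP1→WP2: 397.9 km
WP2→WP3: 843.6 km
WP3→WP4: 533.6 km
WP4→WP5: 572.6 km
WP5→WP6: 745.3 km
The longest leg is WP2–WP3 at 843.6 km.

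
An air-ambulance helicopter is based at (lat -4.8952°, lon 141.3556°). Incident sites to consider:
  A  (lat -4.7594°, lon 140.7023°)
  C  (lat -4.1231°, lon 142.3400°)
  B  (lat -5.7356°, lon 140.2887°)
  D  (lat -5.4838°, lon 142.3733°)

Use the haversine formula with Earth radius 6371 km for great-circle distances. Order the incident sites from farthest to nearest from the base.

Computing each great-circle distance from (lat -4.8952°, lon 141.3556°):
B (lat -5.7356°, lon 140.2887°): 150.6 km
C (lat -4.1231°, lon 142.3400°): 138.8 km
D (lat -5.4838°, lon 142.3733°): 130.3 km
A (lat -4.7594°, lon 140.7023°): 73.9 km

B, C, D, A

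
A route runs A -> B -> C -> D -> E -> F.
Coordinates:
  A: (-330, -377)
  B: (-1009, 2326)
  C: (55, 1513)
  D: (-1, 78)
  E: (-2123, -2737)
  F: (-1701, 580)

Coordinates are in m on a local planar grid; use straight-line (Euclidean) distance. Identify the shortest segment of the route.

Leg distances:
A→B: 2787.0 m
B→C: 1339.1 m
C→D: 1436.1 m
D→E: 3525.2 m
E→F: 3343.7 m
The shortest leg is B–C at 1339.1 m.

B–C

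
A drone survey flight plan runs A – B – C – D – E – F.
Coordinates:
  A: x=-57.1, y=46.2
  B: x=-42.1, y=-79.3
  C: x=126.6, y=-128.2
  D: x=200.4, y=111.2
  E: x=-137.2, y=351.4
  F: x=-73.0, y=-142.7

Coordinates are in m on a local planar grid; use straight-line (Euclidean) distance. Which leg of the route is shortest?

A–B

Leg distances:
A→B: 126.4 m
B→C: 175.6 m
C→D: 250.5 m
D→E: 414.3 m
E→F: 498.3 m
The shortest leg is A–B at 126.4 m.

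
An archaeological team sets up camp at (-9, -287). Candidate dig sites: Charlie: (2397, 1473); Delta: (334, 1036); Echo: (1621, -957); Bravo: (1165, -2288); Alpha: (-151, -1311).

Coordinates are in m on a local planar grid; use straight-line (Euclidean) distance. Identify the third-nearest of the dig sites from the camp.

Echo

Distance to each, sorted:
Alpha: 1033.8 m
Delta: 1366.7 m
Echo: 1762.3 m
Bravo: 2320.0 m
Charlie: 2981.0 m
The third-nearest is Echo at 1762.3 m.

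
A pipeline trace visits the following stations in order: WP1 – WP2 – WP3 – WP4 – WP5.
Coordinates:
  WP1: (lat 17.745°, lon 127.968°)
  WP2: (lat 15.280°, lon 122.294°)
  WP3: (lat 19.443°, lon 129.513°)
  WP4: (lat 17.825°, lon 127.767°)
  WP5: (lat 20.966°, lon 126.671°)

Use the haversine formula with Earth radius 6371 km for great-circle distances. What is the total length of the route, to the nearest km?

2184 km

Leg distances:
WP1→WP2: 664.0 km  (cumulative 664.0 km)
WP2→WP3: 894.9 km  (cumulative 1558.9 km)
WP3→WP4: 257.3 km  (cumulative 1816.2 km)
WP4→WP5: 367.7 km  (cumulative 2183.9 km)
Total route length ≈ 2184 km.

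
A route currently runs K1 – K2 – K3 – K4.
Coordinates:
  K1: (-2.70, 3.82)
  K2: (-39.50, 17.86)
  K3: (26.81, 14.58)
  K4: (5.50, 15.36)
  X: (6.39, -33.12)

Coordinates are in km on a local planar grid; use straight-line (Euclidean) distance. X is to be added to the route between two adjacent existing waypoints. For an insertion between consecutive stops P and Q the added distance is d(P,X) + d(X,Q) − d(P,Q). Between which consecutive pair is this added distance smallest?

between K2 and K3

Added distance for inserting X between each consecutive pair:
K1–K2: 67.2 km
K2–K3: 54.1 km
K3–K4: 79.1 km
Smallest added distance is 54.1 km, inserting between K2 and K3.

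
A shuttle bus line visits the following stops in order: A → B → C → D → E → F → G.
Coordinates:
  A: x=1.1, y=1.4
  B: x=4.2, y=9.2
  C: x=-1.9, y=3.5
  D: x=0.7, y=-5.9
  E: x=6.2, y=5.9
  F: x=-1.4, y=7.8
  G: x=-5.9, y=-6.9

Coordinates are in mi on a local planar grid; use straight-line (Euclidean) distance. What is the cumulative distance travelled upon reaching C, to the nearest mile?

Leg distances:
A→B: 8.4 mi  (cumulative 8.4 mi)
B→C: 8.3 mi  (cumulative 16.7 mi)
Cumulative distance at C ≈ 17 mi.

17 mi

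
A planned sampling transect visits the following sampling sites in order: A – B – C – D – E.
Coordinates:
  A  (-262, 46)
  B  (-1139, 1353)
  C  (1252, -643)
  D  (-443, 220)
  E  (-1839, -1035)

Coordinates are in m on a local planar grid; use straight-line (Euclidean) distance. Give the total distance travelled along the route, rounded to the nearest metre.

8468 m

Leg distances:
A→B: 1574.0 m  (cumulative 1574.0 m)
B→C: 3114.6 m  (cumulative 4688.6 m)
C→D: 1902.0 m  (cumulative 6590.6 m)
D→E: 1877.2 m  (cumulative 8467.8 m)
Total route length ≈ 8468 m.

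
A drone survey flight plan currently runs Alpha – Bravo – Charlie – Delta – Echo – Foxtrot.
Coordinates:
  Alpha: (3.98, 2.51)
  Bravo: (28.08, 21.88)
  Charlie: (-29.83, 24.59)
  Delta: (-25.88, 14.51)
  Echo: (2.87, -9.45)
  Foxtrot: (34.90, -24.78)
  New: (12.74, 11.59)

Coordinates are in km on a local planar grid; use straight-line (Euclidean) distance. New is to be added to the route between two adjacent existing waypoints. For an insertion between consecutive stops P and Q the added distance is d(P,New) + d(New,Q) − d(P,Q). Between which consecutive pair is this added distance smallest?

between Alpha and Bravo

Added distance for inserting New between each consecutive pair:
Alpha–Bravo: 0.2 km
Bravo–Charlie: 5.0 km
Charlie–Delta: 72.4 km
Delta–Echo: 24.5 km
Echo–Foxtrot: 30.3 km
Smallest added distance is 0.2 km, inserting between Alpha and Bravo.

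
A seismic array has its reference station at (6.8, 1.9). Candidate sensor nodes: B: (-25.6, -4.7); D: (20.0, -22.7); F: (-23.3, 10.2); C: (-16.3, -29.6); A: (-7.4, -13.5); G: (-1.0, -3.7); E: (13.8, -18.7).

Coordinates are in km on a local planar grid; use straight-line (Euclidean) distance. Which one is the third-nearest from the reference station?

Distance to each, sorted:
G: 9.6 km
A: 20.9 km
E: 21.8 km
D: 27.9 km
F: 31.2 km
B: 33.1 km
C: 39.1 km
The third-nearest is E at 21.8 km.

E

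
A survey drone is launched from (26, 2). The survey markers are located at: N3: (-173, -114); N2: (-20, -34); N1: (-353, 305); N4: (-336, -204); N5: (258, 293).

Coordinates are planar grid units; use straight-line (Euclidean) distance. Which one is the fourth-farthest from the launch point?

Distances from the launch point ((26, 2)):
N1: 485.2
N4: 416.5
N5: 372.2
N3: 230.3
N2: 58.4
The fourth-farthest is N3 at 230.3.

N3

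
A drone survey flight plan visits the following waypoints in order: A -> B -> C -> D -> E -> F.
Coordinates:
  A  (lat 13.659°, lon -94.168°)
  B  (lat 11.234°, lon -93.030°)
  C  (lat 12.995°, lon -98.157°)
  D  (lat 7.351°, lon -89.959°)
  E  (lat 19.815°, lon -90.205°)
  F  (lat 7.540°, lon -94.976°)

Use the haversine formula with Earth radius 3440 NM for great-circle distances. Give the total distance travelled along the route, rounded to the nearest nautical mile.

2606 NM

Leg distances:
A→B: 160.2 NM  (cumulative 160.2 NM)
B→C: 319.0 NM  (cumulative 479.1 NM)
C→D: 591.0 NM  (cumulative 1070.2 NM)
D→E: 748.5 NM  (cumulative 1818.6 NM)
E→F: 787.6 NM  (cumulative 2606.2 NM)
Total route length ≈ 2606 NM.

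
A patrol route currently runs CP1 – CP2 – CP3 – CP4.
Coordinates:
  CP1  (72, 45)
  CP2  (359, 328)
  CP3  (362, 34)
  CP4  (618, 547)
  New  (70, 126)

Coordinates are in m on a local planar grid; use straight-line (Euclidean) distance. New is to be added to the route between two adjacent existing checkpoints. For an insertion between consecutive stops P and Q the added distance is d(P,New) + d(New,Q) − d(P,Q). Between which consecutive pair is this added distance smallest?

Added distance for inserting New between each consecutive pair:
CP1–CP2: 30.6 m
CP2–CP3: 364.7 m
CP3–CP4: 423.9 m
Smallest added distance is 30.6 m, inserting between CP1 and CP2.

between CP1 and CP2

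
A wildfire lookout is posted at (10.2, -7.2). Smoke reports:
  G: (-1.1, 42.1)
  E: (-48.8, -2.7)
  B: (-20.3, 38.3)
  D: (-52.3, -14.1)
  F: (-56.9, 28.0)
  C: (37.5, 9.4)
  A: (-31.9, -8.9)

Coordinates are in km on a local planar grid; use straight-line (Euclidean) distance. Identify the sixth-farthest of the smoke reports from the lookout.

Distances from the lookout ((10.2, -7.2)):
F: 75.8 km
D: 62.9 km
E: 59.2 km
B: 54.8 km
G: 50.6 km
A: 42.1 km
C: 32.0 km
The sixth-farthest is A at 42.1 km.

A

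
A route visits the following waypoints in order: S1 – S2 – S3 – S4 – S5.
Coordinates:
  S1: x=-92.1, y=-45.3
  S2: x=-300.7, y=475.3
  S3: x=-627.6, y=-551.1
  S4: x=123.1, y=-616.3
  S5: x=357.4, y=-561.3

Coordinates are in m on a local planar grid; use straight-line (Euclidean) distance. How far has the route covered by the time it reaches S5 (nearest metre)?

Leg distances:
S1→S2: 560.8 m  (cumulative 560.8 m)
S2→S3: 1077.2 m  (cumulative 1638.0 m)
S3→S4: 753.5 m  (cumulative 2391.6 m)
S4→S5: 240.7 m  (cumulative 2632.2 m)
Cumulative distance at S5 ≈ 2632 m.

2632 m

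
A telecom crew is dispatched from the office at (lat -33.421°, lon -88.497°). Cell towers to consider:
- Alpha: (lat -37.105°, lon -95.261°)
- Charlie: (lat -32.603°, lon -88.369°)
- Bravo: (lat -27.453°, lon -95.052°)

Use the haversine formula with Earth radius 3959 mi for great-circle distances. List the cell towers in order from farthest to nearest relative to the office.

Distances from the office:
Bravo (lat -27.453°, lon -95.052°): 567.7 mi
Alpha (lat -37.105°, lon -95.261°): 458.5 mi
Charlie (lat -32.603°, lon -88.369°): 57.0 mi

Bravo, Alpha, Charlie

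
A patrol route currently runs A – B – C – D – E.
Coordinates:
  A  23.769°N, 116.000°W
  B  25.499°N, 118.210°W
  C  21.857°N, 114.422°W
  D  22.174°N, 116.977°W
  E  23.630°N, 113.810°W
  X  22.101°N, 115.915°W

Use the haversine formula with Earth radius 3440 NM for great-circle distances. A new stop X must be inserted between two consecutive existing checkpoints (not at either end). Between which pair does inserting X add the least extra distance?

Added distance for inserting X between each consecutive pair:
A–B: 180.9 NM
B–C: 22.3 NM
C–D: 0.1 NM
D–E: 11.8 NM
Smallest added distance is 0.1 NM, inserting between C and D.

between C and D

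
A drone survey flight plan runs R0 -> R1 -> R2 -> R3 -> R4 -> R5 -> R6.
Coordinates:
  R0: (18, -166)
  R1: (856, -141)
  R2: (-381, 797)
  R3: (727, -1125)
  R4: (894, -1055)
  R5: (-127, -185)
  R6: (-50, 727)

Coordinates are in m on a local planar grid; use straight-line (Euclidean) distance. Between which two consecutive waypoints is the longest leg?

Leg distances:
R0→R1: 838.4 m
R1→R2: 1552.4 m
R2→R3: 2218.5 m
R3→R4: 181.1 m
R4→R5: 1341.4 m
R5→R6: 915.2 m
The longest leg is R2–R3 at 2218.5 m.

R2–R3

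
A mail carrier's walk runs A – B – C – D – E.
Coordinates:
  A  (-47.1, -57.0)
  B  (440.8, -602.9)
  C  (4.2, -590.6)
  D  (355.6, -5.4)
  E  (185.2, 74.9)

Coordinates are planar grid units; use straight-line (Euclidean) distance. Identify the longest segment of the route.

Leg distances:
A→B: 732.2
B→C: 436.8
C→D: 682.6
D→E: 188.4
The longest leg is A–B at 732.2.

A–B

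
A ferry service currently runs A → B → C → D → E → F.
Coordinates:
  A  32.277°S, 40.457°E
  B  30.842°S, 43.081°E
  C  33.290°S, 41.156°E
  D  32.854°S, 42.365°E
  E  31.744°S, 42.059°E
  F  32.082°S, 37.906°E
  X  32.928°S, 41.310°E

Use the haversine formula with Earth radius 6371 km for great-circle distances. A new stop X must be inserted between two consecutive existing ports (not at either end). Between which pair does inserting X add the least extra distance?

between B and C

Added distance for inserting X between each consecutive pair:
A–B: 98.3 km
B–C: 1.6 km
C–D: 18.9 km
D–E: 121.4 km
E–F: 88.3 km
Smallest added distance is 1.6 km, inserting between B and C.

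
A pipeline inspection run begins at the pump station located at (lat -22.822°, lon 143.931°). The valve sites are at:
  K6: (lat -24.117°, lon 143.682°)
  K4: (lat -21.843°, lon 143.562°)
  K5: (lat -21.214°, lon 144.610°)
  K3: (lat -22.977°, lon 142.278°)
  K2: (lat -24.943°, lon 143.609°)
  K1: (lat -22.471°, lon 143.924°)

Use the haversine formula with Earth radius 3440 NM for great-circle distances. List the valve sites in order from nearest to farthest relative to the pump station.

K1, K4, K6, K3, K5, K2

Distances from the pump station:
K1 (lat -22.471°, lon 143.924°): 21.1 NM
K4 (lat -21.843°, lon 143.562°): 62.2 NM
K6 (lat -24.117°, lon 143.682°): 79.0 NM
K3 (lat -22.977°, lon 142.278°): 91.9 NM
K5 (lat -21.214°, lon 144.610°): 103.7 NM
K2 (lat -24.943°, lon 143.609°): 128.6 NM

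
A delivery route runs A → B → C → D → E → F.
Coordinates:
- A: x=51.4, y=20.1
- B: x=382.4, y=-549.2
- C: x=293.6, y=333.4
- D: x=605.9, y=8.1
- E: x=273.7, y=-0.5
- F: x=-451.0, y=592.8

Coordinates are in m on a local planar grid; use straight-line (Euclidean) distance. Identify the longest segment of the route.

E–F

Leg distances:
A→B: 658.5 m
B→C: 887.1 m
C→D: 450.9 m
D→E: 332.3 m
E→F: 936.6 m
The longest leg is E–F at 936.6 m.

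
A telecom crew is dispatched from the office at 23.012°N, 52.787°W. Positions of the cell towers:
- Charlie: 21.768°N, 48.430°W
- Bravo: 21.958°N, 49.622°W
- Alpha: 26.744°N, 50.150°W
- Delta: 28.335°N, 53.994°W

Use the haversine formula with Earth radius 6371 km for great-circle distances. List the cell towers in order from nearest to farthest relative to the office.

Computing each great-circle distance from 23.012°N, 52.787°W:
Bravo 21.958°N, 49.622°W: 345.6 km
Charlie 21.768°N, 48.430°W: 468.8 km
Alpha 26.744°N, 50.150°W: 492.9 km
Delta 28.335°N, 53.994°W: 604.1 km

Bravo, Charlie, Alpha, Delta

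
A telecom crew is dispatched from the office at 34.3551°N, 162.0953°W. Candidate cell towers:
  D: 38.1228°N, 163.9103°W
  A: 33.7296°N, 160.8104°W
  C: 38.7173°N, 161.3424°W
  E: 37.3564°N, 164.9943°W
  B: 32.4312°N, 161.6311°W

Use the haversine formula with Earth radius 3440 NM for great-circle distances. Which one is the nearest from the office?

Distance to each, sorted:
A: 74.1 NM
B: 117.8 NM
E: 228.8 NM
D: 242.7 NM
C: 264.4 NM
The nearest is A at 74.1 NM.

A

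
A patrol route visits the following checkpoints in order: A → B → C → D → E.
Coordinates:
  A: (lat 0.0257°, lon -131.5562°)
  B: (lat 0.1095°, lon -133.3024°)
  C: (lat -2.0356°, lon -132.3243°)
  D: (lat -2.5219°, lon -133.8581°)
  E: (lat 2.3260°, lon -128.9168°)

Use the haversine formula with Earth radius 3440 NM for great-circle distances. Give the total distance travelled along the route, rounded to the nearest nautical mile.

Leg distances:
A→B: 105.0 NM  (cumulative 105.0 NM)
B→C: 141.5 NM  (cumulative 246.5 NM)
C→D: 96.5 NM  (cumulative 343.0 NM)
D→E: 415.5 NM  (cumulative 758.6 NM)
Total route length ≈ 759 NM.

759 NM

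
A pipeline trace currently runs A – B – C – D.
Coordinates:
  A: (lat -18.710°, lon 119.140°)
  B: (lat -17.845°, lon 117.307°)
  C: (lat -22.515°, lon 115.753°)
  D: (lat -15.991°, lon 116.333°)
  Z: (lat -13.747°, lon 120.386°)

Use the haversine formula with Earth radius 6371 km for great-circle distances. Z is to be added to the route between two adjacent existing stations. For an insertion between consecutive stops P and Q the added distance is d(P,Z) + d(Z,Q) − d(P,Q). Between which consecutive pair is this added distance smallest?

Added distance for inserting Z between each consecutive pair:
A–B: 913.8 km
B–C: 1108.9 km
C–D: 864.7 km
Smallest added distance is 864.7 km, inserting between C and D.

between C and D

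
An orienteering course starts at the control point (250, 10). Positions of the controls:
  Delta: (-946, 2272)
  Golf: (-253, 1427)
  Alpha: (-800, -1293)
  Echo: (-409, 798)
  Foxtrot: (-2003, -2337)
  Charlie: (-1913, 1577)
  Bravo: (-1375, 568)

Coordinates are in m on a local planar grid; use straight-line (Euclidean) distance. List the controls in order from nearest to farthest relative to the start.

Echo, Golf, Alpha, Bravo, Delta, Charlie, Foxtrot

Computing each straight-line distance from (250, 10):
Echo (-409, 798): 1027.2 m
Golf (-253, 1427): 1503.6 m
Alpha (-800, -1293): 1673.4 m
Bravo (-1375, 568): 1718.1 m
Delta (-946, 2272): 2558.7 m
Charlie (-1913, 1577): 2671.0 m
Foxtrot (-2003, -2337): 3253.4 m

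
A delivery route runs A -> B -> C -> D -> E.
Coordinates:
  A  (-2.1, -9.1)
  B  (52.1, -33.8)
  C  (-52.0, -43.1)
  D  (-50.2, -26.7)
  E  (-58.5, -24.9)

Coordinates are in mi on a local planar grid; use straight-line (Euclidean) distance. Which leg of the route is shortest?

Leg distances:
A→B: 59.6 mi
B→C: 104.5 mi
C→D: 16.5 mi
D→E: 8.5 mi
The shortest leg is D–E at 8.5 mi.

D–E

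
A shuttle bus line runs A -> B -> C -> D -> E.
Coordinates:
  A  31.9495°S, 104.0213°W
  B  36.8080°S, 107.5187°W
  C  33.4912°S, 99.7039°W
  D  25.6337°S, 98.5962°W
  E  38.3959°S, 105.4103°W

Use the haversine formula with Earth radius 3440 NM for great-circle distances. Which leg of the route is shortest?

Leg distances:
A→B: 339.2 NM
B→C: 432.0 NM
C→D: 475.3 NM
D→E: 840.4 NM
The shortest leg is A–B at 339.2 NM.

A–B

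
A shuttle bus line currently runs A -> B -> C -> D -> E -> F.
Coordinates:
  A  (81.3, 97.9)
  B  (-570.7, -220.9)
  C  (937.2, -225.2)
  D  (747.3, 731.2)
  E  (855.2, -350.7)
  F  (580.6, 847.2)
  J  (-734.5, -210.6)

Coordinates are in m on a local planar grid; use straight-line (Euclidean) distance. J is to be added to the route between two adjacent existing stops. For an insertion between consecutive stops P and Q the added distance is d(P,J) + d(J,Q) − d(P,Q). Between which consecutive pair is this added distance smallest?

between A and B

Added distance for inserting J between each consecutive pair:
A–B: 310.5 m
B–C: 328.0 m
C–D: 2452.5 m
D–E: 2264.4 m
E–F: 2054.6 m
Smallest added distance is 310.5 m, inserting between A and B.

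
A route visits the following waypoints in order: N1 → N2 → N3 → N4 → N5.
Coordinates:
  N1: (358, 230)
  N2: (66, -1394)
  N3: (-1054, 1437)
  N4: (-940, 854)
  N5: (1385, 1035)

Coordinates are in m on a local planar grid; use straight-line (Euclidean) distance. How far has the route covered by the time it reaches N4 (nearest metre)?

Leg distances:
N1→N2: 1650.0 m  (cumulative 1650.0 m)
N2→N3: 3044.5 m  (cumulative 4694.5 m)
N3→N4: 594.0 m  (cumulative 5288.6 m)
Cumulative distance at N4 ≈ 5289 m.

5289 m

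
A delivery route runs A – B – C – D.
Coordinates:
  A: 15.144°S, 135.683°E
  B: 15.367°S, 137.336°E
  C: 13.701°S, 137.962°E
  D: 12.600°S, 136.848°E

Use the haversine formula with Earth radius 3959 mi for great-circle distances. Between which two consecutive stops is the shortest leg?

Leg distances:
A→B: 111.3 mi
B→C: 122.5 mi
C→D: 106.8 mi
The shortest leg is C–D at 106.8 mi.

C–D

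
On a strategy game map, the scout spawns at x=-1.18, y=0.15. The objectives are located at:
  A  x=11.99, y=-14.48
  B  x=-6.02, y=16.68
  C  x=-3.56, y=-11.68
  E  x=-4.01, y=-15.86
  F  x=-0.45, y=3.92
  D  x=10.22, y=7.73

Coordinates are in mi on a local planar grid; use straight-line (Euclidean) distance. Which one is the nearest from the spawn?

F

Distances from the spawn (x=-1.18, y=0.15):
F: 3.8 mi
C: 12.1 mi
D: 13.7 mi
E: 16.3 mi
B: 17.2 mi
A: 19.7 mi
The nearest is F at 3.8 mi.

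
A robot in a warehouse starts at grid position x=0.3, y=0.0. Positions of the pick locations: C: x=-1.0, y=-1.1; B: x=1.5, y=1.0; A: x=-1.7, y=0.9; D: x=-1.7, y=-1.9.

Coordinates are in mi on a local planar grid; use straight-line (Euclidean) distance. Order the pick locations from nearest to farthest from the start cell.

Distances from the start cell:
B x=1.5, y=1.0: 1.6 mi
C x=-1.0, y=-1.1: 1.7 mi
A x=-1.7, y=0.9: 2.2 mi
D x=-1.7, y=-1.9: 2.8 mi

B, C, A, D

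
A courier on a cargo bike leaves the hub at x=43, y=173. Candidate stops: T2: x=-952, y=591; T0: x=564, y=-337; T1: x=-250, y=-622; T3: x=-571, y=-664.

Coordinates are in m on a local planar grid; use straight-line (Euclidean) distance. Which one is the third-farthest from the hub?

T1

Distances from the hub (x=43, y=173):
T2: 1079.2 m
T3: 1038.1 m
T1: 847.3 m
T0: 729.1 m
The third-farthest is T1 at 847.3 m.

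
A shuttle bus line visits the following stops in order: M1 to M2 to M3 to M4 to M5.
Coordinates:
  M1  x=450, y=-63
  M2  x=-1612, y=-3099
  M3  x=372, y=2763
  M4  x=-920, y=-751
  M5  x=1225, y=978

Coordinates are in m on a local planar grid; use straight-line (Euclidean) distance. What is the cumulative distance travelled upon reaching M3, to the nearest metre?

Leg distances:
M1→M2: 3670.0 m  (cumulative 3670.0 m)
M2→M3: 6188.6 m  (cumulative 9858.7 m)
Cumulative distance at M3 ≈ 9859 m.

9859 m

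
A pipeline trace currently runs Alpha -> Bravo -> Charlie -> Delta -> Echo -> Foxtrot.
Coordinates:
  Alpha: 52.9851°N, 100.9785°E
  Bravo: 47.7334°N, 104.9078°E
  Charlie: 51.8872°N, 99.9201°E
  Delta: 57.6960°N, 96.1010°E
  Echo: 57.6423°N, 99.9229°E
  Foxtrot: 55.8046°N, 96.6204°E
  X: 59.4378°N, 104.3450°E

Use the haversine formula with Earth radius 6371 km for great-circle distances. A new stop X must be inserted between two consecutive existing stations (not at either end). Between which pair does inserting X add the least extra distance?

between Delta and Echo

Added distance for inserting X between each consecutive pair:
Alpha–Bravo: 1402.0 km
Bravo–Charlie: 1601.7 km
Charlie–Delta: 708.7 km
Delta–Echo: 613.1 km
Echo–Foxtrot: 649.6 km
Smallest added distance is 613.1 km, inserting between Delta and Echo.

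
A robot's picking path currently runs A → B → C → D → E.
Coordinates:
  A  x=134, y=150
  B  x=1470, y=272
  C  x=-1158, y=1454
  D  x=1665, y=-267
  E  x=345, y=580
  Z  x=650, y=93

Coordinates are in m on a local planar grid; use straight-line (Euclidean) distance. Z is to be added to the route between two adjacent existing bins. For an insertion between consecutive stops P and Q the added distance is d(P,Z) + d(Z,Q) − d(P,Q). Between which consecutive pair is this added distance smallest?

between A and B

Added distance for inserting Z between each consecutive pair:
A–B: 16.9 m
B–C: 220.7 m
C–D: 33.7 m
D–E: 83.2 m
Smallest added distance is 16.9 m, inserting between A and B.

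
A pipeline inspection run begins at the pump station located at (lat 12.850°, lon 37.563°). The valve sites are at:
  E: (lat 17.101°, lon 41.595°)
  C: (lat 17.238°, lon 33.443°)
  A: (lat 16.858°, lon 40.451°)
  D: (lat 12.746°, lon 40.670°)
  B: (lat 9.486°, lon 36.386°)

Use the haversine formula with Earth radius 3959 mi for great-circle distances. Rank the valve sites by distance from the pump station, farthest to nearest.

Computing each great-circle distance from (lat 12.850°, lon 37.563°):
C (lat 17.238°, lon 33.443°): 409.2 mi
E (lat 17.101°, lon 41.595°): 398.3 mi
A (lat 16.858°, lon 40.451°): 337.5 mi
B (lat 9.486°, lon 36.386°): 245.8 mi
D (lat 12.746°, lon 40.670°): 209.5 mi

C, E, A, B, D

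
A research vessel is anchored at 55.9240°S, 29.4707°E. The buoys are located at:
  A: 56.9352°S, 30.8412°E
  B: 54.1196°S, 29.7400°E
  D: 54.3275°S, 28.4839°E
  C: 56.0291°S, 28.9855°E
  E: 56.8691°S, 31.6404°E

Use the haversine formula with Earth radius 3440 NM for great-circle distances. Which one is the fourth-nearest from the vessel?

D

Distances from the vessel (55.9240°S, 29.4707°E):
C: 17.5 NM
A: 75.9 NM
E: 91.7 NM
D: 101.7 NM
B: 108.7 NM
The fourth-nearest is D at 101.7 NM.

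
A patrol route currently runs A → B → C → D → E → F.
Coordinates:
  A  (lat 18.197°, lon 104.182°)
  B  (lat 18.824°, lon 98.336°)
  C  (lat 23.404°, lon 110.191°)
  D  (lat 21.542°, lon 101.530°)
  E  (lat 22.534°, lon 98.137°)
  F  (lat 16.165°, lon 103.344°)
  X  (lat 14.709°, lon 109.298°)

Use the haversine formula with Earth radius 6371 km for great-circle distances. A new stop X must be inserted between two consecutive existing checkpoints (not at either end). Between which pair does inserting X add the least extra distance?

Added distance for inserting X between each consecutive pair:
A–B: 1302.1 km
B–C: 894.2 km
C–D: 1175.9 km
D–E: 2213.2 km
E–F: 1226.0 km
Smallest added distance is 894.2 km, inserting between B and C.

between B and C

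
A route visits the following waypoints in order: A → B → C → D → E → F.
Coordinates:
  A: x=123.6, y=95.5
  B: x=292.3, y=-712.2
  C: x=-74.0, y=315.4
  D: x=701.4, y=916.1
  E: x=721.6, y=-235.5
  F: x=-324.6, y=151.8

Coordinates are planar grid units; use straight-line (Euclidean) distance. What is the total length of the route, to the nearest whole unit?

Leg distances:
A→B: 825.1  (cumulative 825.1)
B→C: 1090.9  (cumulative 1916.1)
C→D: 980.9  (cumulative 2896.9)
D→E: 1151.8  (cumulative 4048.7)
E→F: 1115.6  (cumulative 5164.3)
Total route length ≈ 5164.

5164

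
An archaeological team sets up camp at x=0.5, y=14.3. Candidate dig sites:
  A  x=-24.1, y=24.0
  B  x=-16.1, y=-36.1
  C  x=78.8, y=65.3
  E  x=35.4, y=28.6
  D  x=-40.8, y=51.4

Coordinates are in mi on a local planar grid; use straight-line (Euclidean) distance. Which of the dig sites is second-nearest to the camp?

Distance to each, sorted:
A: 26.4 mi
E: 37.7 mi
B: 53.1 mi
D: 55.5 mi
C: 93.4 mi
The second-nearest is E at 37.7 mi.

E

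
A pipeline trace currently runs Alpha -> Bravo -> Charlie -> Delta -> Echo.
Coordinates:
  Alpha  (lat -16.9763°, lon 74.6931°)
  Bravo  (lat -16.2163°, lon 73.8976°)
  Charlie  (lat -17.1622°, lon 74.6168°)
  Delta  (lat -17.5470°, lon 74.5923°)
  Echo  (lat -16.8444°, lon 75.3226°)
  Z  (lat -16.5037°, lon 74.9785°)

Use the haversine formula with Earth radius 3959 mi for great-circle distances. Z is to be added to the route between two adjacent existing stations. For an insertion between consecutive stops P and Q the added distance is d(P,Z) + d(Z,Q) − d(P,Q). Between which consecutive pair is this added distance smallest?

between Alpha and Bravo

Added distance for inserting Z between each consecutive pair:
Alpha–Bravo: 37.7 mi
Bravo–Charlie: 44.9 mi
Charlie–Delta: 101.2 mi
Delta–Echo: 40.8 mi
Smallest added distance is 37.7 mi, inserting between Alpha and Bravo.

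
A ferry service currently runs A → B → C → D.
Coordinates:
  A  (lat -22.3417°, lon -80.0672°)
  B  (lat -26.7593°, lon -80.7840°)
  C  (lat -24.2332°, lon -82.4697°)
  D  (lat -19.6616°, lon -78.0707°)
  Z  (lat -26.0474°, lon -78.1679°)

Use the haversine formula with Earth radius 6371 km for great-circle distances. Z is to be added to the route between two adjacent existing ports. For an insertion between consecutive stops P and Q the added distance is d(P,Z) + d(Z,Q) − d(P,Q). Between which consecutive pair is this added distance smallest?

between A and B

Added distance for inserting Z between each consecutive pair:
A–B: 230.6 km
B–C: 422.1 km
C–D: 506.6 km
Smallest added distance is 230.6 km, inserting between A and B.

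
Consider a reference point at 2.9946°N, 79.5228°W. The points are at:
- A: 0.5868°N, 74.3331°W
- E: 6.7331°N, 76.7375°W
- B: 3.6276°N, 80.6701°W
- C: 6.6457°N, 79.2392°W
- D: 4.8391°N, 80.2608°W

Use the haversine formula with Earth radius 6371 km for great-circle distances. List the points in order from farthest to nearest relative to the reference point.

A, E, C, D, B

Distance from the reference point at 2.9946°N, 79.5228°W to each:
A 0.5868°N, 74.3331°W: 635.9 km
E 6.7331°N, 76.7375°W: 517.7 km
C 6.6457°N, 79.2392°W: 407.2 km
D 4.8391°N, 80.2608°W: 220.8 km
B 3.6276°N, 80.6701°W: 145.5 km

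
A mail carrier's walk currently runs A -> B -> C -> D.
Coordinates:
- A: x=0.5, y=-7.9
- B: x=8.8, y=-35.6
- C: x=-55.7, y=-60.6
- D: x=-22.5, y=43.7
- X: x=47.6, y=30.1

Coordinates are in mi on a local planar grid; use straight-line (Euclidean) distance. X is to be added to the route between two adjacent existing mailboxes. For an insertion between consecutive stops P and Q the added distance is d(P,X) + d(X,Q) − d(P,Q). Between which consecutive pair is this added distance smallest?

between C and D

Added distance for inserting X between each consecutive pair:
A–B: 107.9 mi
B–C: 144.6 mi
C–D: 99.4 mi
Smallest added distance is 99.4 mi, inserting between C and D.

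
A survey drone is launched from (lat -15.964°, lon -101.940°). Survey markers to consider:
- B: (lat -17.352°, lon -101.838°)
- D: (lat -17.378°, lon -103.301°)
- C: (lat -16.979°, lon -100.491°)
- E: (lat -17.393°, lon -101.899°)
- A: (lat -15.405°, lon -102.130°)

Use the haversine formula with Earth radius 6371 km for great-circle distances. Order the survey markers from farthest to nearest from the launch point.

D, C, E, B, A

Computing each great-circle distance from (lat -15.964°, lon -101.940°):
D (lat -17.378°, lon -103.301°): 213.9 km
C (lat -16.979°, lon -100.491°): 191.3 km
E (lat -17.393°, lon -101.899°): 159.0 km
B (lat -17.352°, lon -101.838°): 154.7 km
A (lat -15.405°, lon -102.130°): 65.4 km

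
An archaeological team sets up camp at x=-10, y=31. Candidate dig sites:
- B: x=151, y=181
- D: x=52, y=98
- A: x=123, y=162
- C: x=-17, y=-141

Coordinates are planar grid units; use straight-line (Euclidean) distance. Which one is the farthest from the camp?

B

Distance to each, sorted:
B: 220.0
A: 186.7
C: 172.1
D: 91.3
The farthest is B at 220.0.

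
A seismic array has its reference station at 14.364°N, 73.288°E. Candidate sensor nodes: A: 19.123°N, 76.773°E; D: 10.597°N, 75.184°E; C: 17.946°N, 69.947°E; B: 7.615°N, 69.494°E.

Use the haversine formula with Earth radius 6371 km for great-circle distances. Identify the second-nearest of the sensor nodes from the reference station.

Distances from the reference station (14.364°N, 73.288°E):
D: 466.7 km
C: 534.7 km
A: 646.2 km
B: 857.0 km
The second-nearest is C at 534.7 km.

C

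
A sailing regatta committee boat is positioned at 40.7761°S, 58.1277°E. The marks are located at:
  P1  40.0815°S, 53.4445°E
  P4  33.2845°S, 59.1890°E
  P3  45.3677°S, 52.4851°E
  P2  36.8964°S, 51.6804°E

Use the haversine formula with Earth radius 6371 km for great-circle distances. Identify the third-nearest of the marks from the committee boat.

P2

Distances from the committee boat (40.7761°S, 58.1277°E):
P1: 403.8 km
P3: 685.8 km
P2: 705.3 km
P4: 838.3 km
The third-nearest is P2 at 705.3 km.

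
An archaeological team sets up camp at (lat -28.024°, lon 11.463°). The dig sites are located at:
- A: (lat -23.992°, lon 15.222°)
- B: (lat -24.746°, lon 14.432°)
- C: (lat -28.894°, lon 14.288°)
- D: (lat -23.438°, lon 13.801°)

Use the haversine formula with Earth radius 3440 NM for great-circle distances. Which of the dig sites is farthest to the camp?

Distances from the camp ((lat -28.024°, lon 11.463°)):
A: 315.8 NM
D: 303.0 NM
B: 253.4 NM
C: 158.0 NM
The farthest is A at 315.8 NM.

A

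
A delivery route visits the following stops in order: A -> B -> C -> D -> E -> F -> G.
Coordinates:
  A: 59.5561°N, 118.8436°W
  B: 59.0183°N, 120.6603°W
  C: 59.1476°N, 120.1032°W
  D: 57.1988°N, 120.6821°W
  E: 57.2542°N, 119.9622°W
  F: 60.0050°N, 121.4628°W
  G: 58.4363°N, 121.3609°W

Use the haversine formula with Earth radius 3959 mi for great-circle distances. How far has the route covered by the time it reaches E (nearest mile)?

259 mi

Leg distances:
A→B: 74.1 mi  (cumulative 74.1 mi)
B→C: 21.7 mi  (cumulative 95.8 mi)
C→D: 136.3 mi  (cumulative 232.1 mi)
D→E: 27.2 mi  (cumulative 259.3 mi)
Cumulative distance at E ≈ 259 mi.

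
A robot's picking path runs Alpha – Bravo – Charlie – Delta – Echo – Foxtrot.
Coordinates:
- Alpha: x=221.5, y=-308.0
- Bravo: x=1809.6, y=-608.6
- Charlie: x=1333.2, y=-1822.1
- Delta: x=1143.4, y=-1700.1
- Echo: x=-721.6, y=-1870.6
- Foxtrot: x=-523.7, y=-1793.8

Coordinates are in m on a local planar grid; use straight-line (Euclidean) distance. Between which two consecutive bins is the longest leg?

Delta–Echo

Leg distances:
Alpha→Bravo: 1616.3 m
Bravo→Charlie: 1303.7 m
Charlie→Delta: 225.6 m
Delta→Echo: 1872.8 m
Echo→Foxtrot: 212.3 m
The longest leg is Delta–Echo at 1872.8 m.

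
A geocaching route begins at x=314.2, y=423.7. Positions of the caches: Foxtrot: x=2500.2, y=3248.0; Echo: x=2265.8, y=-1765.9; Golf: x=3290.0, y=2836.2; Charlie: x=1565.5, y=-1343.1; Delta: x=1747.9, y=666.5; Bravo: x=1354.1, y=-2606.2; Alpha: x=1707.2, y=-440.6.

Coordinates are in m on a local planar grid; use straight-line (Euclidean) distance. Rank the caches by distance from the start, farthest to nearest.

Distance from the start at x=314.2, y=423.7 to each:
Golf x=3290.0, y=2836.2: 3830.9 m
Foxtrot x=2500.2, y=3248.0: 3571.5 m
Bravo x=1354.1, y=-2606.2: 3203.4 m
Echo x=2265.8, y=-1765.9: 2933.1 m
Charlie x=1565.5, y=-1343.1: 2165.0 m
Alpha x=1707.2, y=-440.6: 1639.3 m
Delta x=1747.9, y=666.5: 1454.1 m

Golf, Foxtrot, Bravo, Echo, Charlie, Alpha, Delta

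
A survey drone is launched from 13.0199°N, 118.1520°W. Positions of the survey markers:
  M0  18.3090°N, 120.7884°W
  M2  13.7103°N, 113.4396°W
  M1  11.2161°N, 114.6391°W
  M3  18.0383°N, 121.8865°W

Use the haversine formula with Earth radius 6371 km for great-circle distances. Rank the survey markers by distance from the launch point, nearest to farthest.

Computing each great-circle distance from 13.0199°N, 118.1520°W:
M1 11.2161°N, 114.6391°W: 431.4 km
M2 13.7103°N, 113.4396°W: 515.5 km
M0 18.3090°N, 120.7884°W: 652.3 km
M3 18.0383°N, 121.8865°W: 686.5 km

M1, M2, M0, M3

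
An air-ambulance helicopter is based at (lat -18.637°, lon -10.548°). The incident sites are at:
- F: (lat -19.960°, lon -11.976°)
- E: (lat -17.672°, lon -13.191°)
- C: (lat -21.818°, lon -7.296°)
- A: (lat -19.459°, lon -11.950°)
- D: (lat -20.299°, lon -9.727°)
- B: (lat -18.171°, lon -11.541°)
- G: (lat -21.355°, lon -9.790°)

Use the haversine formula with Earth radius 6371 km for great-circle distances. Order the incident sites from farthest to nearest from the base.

C, G, E, F, D, A, B

Distances from the base:
C (lat -21.818°, lon -7.296°): 490.1 km
G (lat -21.355°, lon -9.790°): 312.4 km
E (lat -17.672°, lon -13.191°): 299.2 km
F (lat -19.960°, lon -11.976°): 210.0 km
D (lat -20.299°, lon -9.727°): 203.9 km
A (lat -19.459°, lon -11.950°): 173.4 km
B (lat -18.171°, lon -11.541°): 116.9 km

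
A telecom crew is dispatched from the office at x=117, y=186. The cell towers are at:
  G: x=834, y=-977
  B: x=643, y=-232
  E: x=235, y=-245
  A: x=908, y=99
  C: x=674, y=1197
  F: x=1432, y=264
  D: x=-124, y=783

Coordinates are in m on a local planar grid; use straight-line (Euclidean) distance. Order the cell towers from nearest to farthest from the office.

E, D, B, A, C, F, G

Computing each straight-line distance from x=117, y=186:
E x=235, y=-245: 446.9 m
D x=-124, y=783: 643.8 m
B x=643, y=-232: 671.9 m
A x=908, y=99: 795.8 m
C x=674, y=1197: 1154.3 m
F x=1432, y=264: 1317.3 m
G x=834, y=-977: 1366.3 m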